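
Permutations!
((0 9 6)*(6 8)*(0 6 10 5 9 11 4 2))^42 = (0 4)(2 11)(5 8)(9 10)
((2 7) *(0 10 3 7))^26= ((0 10 3 7 2))^26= (0 10 3 7 2)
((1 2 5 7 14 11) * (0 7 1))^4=((0 7 14 11)(1 2 5))^4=(14)(1 2 5)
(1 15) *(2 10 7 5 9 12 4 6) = (1 15)(2 10 7 5 9 12 4 6) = [0, 15, 10, 3, 6, 9, 2, 5, 8, 12, 7, 11, 4, 13, 14, 1]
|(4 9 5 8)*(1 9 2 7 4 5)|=6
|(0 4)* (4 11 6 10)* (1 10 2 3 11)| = 4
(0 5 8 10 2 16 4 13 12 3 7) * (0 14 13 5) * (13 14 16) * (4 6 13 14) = (2 14 4 5 8 10)(3 7 16 6 13 12) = [0, 1, 14, 7, 5, 8, 13, 16, 10, 9, 2, 11, 3, 12, 4, 15, 6]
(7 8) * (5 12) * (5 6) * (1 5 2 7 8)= (1 5 12 6 2 7)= [0, 5, 7, 3, 4, 12, 2, 1, 8, 9, 10, 11, 6]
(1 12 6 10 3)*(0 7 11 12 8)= (0 7 11 12 6 10 3 1 8)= [7, 8, 2, 1, 4, 5, 10, 11, 0, 9, 3, 12, 6]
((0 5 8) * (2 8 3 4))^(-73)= (0 8 2 4 3 5)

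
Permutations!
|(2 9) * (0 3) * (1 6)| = 2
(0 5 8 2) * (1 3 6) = [5, 3, 0, 6, 4, 8, 1, 7, 2] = (0 5 8 2)(1 3 6)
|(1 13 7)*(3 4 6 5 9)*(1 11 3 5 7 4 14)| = |(1 13 4 6 7 11 3 14)(5 9)| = 8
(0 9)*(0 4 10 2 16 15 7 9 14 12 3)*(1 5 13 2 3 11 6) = (0 14 12 11 6 1 5 13 2 16 15 7 9 4 10 3) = [14, 5, 16, 0, 10, 13, 1, 9, 8, 4, 3, 6, 11, 2, 12, 7, 15]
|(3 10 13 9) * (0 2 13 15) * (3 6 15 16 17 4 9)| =|(0 2 13 3 10 16 17 4 9 6 15)| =11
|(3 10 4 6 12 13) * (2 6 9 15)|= |(2 6 12 13 3 10 4 9 15)|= 9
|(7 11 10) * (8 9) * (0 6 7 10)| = |(0 6 7 11)(8 9)| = 4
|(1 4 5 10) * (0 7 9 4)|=7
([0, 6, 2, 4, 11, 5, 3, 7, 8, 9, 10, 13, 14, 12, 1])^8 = [0, 1, 2, 3, 4, 5, 6, 7, 8, 9, 10, 11, 12, 13, 14]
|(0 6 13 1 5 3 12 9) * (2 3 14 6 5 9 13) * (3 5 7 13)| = |(0 7 13 1 9)(2 5 14 6)(3 12)| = 20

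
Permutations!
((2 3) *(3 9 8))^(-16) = (9)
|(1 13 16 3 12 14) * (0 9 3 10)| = |(0 9 3 12 14 1 13 16 10)| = 9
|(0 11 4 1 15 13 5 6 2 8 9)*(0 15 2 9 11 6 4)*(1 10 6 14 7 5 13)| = 13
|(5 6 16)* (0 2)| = |(0 2)(5 6 16)| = 6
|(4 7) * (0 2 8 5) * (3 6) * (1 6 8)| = |(0 2 1 6 3 8 5)(4 7)| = 14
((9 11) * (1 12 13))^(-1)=((1 12 13)(9 11))^(-1)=(1 13 12)(9 11)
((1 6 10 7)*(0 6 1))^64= ((0 6 10 7))^64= (10)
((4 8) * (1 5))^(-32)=(8)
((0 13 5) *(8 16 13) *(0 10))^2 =(0 16 5)(8 13 10)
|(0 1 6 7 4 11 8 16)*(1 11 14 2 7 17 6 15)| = 4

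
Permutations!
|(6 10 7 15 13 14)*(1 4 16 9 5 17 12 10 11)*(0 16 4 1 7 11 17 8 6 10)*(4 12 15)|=15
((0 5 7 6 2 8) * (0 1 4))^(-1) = ((0 5 7 6 2 8 1 4))^(-1) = (0 4 1 8 2 6 7 5)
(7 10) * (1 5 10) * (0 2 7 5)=(0 2 7 1)(5 10)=[2, 0, 7, 3, 4, 10, 6, 1, 8, 9, 5]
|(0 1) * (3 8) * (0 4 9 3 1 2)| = 10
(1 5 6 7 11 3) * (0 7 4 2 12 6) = (0 7 11 3 1 5)(2 12 6 4) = [7, 5, 12, 1, 2, 0, 4, 11, 8, 9, 10, 3, 6]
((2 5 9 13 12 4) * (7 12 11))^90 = (2 9 11 12)(4 5 13 7)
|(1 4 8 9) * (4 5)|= 5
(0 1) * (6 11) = [1, 0, 2, 3, 4, 5, 11, 7, 8, 9, 10, 6] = (0 1)(6 11)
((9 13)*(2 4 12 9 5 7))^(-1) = (2 7 5 13 9 12 4)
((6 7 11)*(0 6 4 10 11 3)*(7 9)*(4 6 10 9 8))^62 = (0 3 7 9 4 8 6 11 10)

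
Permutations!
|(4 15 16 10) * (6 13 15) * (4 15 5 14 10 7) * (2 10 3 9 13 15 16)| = 35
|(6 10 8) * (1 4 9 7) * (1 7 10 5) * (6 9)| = 12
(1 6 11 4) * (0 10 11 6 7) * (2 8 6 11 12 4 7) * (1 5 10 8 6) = (0 8 1 2 6 11 7)(4 5 10 12) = [8, 2, 6, 3, 5, 10, 11, 0, 1, 9, 12, 7, 4]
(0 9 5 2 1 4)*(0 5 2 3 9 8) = (0 8)(1 4 5 3 9 2) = [8, 4, 1, 9, 5, 3, 6, 7, 0, 2]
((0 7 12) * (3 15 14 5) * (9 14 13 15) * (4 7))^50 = ((0 4 7 12)(3 9 14 5)(13 15))^50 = (15)(0 7)(3 14)(4 12)(5 9)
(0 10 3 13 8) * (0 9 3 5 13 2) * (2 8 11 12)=(0 10 5 13 11 12 2)(3 8 9)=[10, 1, 0, 8, 4, 13, 6, 7, 9, 3, 5, 12, 2, 11]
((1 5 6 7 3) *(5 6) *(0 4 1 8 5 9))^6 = (0 8 6)(1 9 3)(4 5 7)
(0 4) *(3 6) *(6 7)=(0 4)(3 7 6)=[4, 1, 2, 7, 0, 5, 3, 6]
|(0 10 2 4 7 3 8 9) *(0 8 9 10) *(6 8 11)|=9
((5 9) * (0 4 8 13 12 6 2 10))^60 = ((0 4 8 13 12 6 2 10)(5 9))^60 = (0 12)(2 8)(4 6)(10 13)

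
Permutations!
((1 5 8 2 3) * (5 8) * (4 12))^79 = ((1 8 2 3)(4 12))^79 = (1 3 2 8)(4 12)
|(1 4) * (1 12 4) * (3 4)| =3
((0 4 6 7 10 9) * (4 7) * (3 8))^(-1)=(0 9 10 7)(3 8)(4 6)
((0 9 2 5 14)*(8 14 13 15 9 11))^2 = (0 8)(2 13 9 5 15)(11 14)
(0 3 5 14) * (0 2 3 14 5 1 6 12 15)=(0 14 2 3 1 6 12 15)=[14, 6, 3, 1, 4, 5, 12, 7, 8, 9, 10, 11, 15, 13, 2, 0]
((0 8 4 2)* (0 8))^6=(8)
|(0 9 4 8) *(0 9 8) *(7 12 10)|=|(0 8 9 4)(7 12 10)|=12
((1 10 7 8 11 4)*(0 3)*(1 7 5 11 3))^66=(0 5 7)(1 11 8)(3 10 4)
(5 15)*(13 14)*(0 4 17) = (0 4 17)(5 15)(13 14) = [4, 1, 2, 3, 17, 15, 6, 7, 8, 9, 10, 11, 12, 14, 13, 5, 16, 0]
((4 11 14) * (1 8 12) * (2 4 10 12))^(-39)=(1 8 2 4 11 14 10 12)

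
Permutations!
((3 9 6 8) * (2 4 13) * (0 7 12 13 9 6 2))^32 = ((0 7 12 13)(2 4 9)(3 6 8))^32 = (13)(2 9 4)(3 8 6)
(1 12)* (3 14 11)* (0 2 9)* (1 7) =[2, 12, 9, 14, 4, 5, 6, 1, 8, 0, 10, 3, 7, 13, 11] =(0 2 9)(1 12 7)(3 14 11)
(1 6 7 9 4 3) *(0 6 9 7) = (0 6)(1 9 4 3) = [6, 9, 2, 1, 3, 5, 0, 7, 8, 4]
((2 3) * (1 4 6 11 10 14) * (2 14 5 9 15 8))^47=(1 14 3 2 8 15 9 5 10 11 6 4)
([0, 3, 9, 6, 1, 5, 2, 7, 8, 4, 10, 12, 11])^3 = (1 2)(3 9)(4 6)(11 12)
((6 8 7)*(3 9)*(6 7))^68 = ((3 9)(6 8))^68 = (9)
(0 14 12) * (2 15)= (0 14 12)(2 15)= [14, 1, 15, 3, 4, 5, 6, 7, 8, 9, 10, 11, 0, 13, 12, 2]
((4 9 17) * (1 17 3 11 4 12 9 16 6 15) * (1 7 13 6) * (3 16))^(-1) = ((1 17 12 9 16)(3 11 4)(6 15 7 13))^(-1) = (1 16 9 12 17)(3 4 11)(6 13 7 15)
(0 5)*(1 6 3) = [5, 6, 2, 1, 4, 0, 3] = (0 5)(1 6 3)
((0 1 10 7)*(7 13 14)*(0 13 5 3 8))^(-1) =((0 1 10 5 3 8)(7 13 14))^(-1) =(0 8 3 5 10 1)(7 14 13)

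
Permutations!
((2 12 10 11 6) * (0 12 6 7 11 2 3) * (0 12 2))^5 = ((0 2 6 3 12 10)(7 11))^5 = (0 10 12 3 6 2)(7 11)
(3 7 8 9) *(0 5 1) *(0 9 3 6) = (0 5 1 9 6)(3 7 8) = [5, 9, 2, 7, 4, 1, 0, 8, 3, 6]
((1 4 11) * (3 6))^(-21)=(11)(3 6)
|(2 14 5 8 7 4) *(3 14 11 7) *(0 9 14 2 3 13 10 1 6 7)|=14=|(0 9 14 5 8 13 10 1 6 7 4 3 2 11)|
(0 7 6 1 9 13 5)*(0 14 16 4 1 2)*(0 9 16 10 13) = [7, 16, 9, 3, 1, 14, 2, 6, 8, 0, 13, 11, 12, 5, 10, 15, 4] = (0 7 6 2 9)(1 16 4)(5 14 10 13)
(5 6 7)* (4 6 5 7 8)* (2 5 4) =(2 5 4 6 8) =[0, 1, 5, 3, 6, 4, 8, 7, 2]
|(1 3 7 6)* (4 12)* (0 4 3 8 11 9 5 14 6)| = |(0 4 12 3 7)(1 8 11 9 5 14 6)| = 35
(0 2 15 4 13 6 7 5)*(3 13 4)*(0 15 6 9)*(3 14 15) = (0 2 6 7 5 3 13 9)(14 15) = [2, 1, 6, 13, 4, 3, 7, 5, 8, 0, 10, 11, 12, 9, 15, 14]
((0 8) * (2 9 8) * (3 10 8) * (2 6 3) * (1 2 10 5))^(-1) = ((0 6 3 5 1 2 9 10 8))^(-1) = (0 8 10 9 2 1 5 3 6)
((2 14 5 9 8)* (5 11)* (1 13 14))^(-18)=(1 8 5 14)(2 9 11 13)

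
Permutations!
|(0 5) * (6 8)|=|(0 5)(6 8)|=2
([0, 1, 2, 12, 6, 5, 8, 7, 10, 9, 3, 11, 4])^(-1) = (3 10 8 6 4 12)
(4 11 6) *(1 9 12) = [0, 9, 2, 3, 11, 5, 4, 7, 8, 12, 10, 6, 1] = (1 9 12)(4 11 6)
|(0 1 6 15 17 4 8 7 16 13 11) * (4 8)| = |(0 1 6 15 17 8 7 16 13 11)| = 10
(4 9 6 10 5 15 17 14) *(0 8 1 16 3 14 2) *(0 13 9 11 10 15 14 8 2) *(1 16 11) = (0 2 13 9 6 15 17)(1 11 10 5 14 4)(3 8 16) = [2, 11, 13, 8, 1, 14, 15, 7, 16, 6, 5, 10, 12, 9, 4, 17, 3, 0]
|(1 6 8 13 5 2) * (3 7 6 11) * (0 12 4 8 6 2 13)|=|(0 12 4 8)(1 11 3 7 2)(5 13)|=20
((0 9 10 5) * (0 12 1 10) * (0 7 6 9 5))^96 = ((0 5 12 1 10)(6 9 7))^96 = (0 5 12 1 10)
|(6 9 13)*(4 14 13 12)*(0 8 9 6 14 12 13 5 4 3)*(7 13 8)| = |(0 7 13 14 5 4 12 3)(8 9)| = 8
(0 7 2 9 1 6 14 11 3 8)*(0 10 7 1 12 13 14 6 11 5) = (0 1 11 3 8 10 7 2 9 12 13 14 5) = [1, 11, 9, 8, 4, 0, 6, 2, 10, 12, 7, 3, 13, 14, 5]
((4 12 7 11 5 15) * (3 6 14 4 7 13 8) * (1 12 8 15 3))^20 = ((1 12 13 15 7 11 5 3 6 14 4 8))^20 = (1 6 7)(3 15 8)(4 5 13)(11 12 14)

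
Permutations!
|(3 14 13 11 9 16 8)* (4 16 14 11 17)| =9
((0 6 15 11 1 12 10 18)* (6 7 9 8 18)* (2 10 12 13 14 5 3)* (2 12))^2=(0 9 18 7 8)(1 14 3 2 6 11 13 5 12 10 15)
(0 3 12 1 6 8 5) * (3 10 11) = [10, 6, 2, 12, 4, 0, 8, 7, 5, 9, 11, 3, 1] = (0 10 11 3 12 1 6 8 5)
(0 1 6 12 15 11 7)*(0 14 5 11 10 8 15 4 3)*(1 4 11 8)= (0 4 3)(1 6 12 11 7 14 5 8 15 10)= [4, 6, 2, 0, 3, 8, 12, 14, 15, 9, 1, 7, 11, 13, 5, 10]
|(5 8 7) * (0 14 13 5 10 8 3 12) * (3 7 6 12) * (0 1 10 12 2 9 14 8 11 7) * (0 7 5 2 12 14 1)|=|(0 8 6 12)(1 10 11 5 7 14 13 2 9)|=36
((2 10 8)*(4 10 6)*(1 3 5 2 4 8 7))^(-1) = (1 7 10 4 8 6 2 5 3) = ((1 3 5 2 6 8 4 10 7))^(-1)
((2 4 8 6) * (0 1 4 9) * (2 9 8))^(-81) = ((0 1 4 2 8 6 9))^(-81) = (0 2 9 4 6 1 8)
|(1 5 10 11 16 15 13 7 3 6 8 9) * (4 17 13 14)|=|(1 5 10 11 16 15 14 4 17 13 7 3 6 8 9)|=15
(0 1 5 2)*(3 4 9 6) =(0 1 5 2)(3 4 9 6) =[1, 5, 0, 4, 9, 2, 3, 7, 8, 6]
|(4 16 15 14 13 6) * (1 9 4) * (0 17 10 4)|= |(0 17 10 4 16 15 14 13 6 1 9)|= 11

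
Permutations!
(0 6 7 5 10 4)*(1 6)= [1, 6, 2, 3, 0, 10, 7, 5, 8, 9, 4]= (0 1 6 7 5 10 4)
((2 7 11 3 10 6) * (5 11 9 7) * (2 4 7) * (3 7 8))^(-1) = ((2 5 11 7 9)(3 10 6 4 8))^(-1) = (2 9 7 11 5)(3 8 4 6 10)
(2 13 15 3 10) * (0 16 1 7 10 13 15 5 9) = [16, 7, 15, 13, 4, 9, 6, 10, 8, 0, 2, 11, 12, 5, 14, 3, 1] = (0 16 1 7 10 2 15 3 13 5 9)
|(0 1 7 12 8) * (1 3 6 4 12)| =6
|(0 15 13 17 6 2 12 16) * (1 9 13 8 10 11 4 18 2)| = |(0 15 8 10 11 4 18 2 12 16)(1 9 13 17 6)| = 10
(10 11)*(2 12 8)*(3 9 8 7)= [0, 1, 12, 9, 4, 5, 6, 3, 2, 8, 11, 10, 7]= (2 12 7 3 9 8)(10 11)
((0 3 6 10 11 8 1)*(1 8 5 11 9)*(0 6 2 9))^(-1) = (0 10 6 1 9 2 3)(5 11)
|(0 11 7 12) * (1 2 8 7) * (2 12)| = 12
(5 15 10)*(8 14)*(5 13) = (5 15 10 13)(8 14) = [0, 1, 2, 3, 4, 15, 6, 7, 14, 9, 13, 11, 12, 5, 8, 10]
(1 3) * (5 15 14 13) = (1 3)(5 15 14 13) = [0, 3, 2, 1, 4, 15, 6, 7, 8, 9, 10, 11, 12, 5, 13, 14]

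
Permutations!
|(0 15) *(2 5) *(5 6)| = |(0 15)(2 6 5)| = 6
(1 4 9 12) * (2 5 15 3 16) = (1 4 9 12)(2 5 15 3 16) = [0, 4, 5, 16, 9, 15, 6, 7, 8, 12, 10, 11, 1, 13, 14, 3, 2]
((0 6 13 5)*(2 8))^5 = (0 6 13 5)(2 8)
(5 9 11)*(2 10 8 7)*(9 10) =(2 9 11 5 10 8 7) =[0, 1, 9, 3, 4, 10, 6, 2, 7, 11, 8, 5]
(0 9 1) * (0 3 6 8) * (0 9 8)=[8, 3, 2, 6, 4, 5, 0, 7, 9, 1]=(0 8 9 1 3 6)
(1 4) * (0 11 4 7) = (0 11 4 1 7) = [11, 7, 2, 3, 1, 5, 6, 0, 8, 9, 10, 4]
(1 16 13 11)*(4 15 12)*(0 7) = (0 7)(1 16 13 11)(4 15 12) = [7, 16, 2, 3, 15, 5, 6, 0, 8, 9, 10, 1, 4, 11, 14, 12, 13]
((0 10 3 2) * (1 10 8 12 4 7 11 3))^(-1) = (0 2 3 11 7 4 12 8)(1 10) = ((0 8 12 4 7 11 3 2)(1 10))^(-1)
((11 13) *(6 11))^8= ((6 11 13))^8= (6 13 11)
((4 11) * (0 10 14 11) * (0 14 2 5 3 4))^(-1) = ((0 10 2 5 3 4 14 11))^(-1) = (0 11 14 4 3 5 2 10)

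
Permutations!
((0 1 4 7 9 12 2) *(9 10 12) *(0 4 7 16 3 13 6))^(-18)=(0 12 3 1 2 13 7 4 6 10 16)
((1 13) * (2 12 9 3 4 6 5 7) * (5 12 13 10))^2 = ((1 10 5 7 2 13)(3 4 6 12 9))^2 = (1 5 2)(3 6 9 4 12)(7 13 10)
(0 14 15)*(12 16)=(0 14 15)(12 16)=[14, 1, 2, 3, 4, 5, 6, 7, 8, 9, 10, 11, 16, 13, 15, 0, 12]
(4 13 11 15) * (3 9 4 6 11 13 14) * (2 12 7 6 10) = (2 12 7 6 11 15 10)(3 9 4 14) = [0, 1, 12, 9, 14, 5, 11, 6, 8, 4, 2, 15, 7, 13, 3, 10]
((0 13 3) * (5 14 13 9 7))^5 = (0 13 5 9 3 14 7)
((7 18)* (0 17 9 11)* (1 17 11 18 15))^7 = ((0 11)(1 17 9 18 7 15))^7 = (0 11)(1 17 9 18 7 15)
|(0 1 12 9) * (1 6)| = 5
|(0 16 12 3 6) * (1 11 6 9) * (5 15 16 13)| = 11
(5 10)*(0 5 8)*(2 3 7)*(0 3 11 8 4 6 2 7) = (0 5 10 4 6 2 11 8 3) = [5, 1, 11, 0, 6, 10, 2, 7, 3, 9, 4, 8]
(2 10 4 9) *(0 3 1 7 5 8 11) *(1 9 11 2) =(0 3 9 1 7 5 8 2 10 4 11) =[3, 7, 10, 9, 11, 8, 6, 5, 2, 1, 4, 0]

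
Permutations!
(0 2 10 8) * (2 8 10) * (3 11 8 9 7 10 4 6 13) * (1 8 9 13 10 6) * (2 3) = (0 13 2 3 11 9 7 6 10 4 1 8) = [13, 8, 3, 11, 1, 5, 10, 6, 0, 7, 4, 9, 12, 2]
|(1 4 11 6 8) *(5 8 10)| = |(1 4 11 6 10 5 8)| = 7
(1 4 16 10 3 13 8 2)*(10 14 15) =(1 4 16 14 15 10 3 13 8 2) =[0, 4, 1, 13, 16, 5, 6, 7, 2, 9, 3, 11, 12, 8, 15, 10, 14]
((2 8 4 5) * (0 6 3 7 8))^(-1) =(0 2 5 4 8 7 3 6)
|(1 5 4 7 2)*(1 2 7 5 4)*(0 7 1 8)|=|(0 7 1 4 5 8)|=6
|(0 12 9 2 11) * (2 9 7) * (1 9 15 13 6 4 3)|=|(0 12 7 2 11)(1 9 15 13 6 4 3)|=35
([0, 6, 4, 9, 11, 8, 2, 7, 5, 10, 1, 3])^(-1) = [0, 10, 6, 11, 2, 8, 1, 7, 5, 3, 9, 4]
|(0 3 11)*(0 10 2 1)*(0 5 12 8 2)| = |(0 3 11 10)(1 5 12 8 2)| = 20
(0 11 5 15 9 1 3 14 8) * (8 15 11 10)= (0 10 8)(1 3 14 15 9)(5 11)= [10, 3, 2, 14, 4, 11, 6, 7, 0, 1, 8, 5, 12, 13, 15, 9]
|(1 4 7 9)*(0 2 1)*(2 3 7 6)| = |(0 3 7 9)(1 4 6 2)| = 4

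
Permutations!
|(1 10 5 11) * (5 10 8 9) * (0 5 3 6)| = 8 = |(0 5 11 1 8 9 3 6)|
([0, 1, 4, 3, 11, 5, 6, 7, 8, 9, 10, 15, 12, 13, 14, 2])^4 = [0, 1, 2, 3, 4, 5, 6, 7, 8, 9, 10, 11, 12, 13, 14, 15]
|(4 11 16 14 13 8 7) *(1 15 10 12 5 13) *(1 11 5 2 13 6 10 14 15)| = |(2 13 8 7 4 5 6 10 12)(11 16 15 14)| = 36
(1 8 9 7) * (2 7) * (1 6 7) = (1 8 9 2)(6 7) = [0, 8, 1, 3, 4, 5, 7, 6, 9, 2]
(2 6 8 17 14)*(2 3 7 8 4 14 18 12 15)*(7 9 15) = (2 6 4 14 3 9 15)(7 8 17 18 12) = [0, 1, 6, 9, 14, 5, 4, 8, 17, 15, 10, 11, 7, 13, 3, 2, 16, 18, 12]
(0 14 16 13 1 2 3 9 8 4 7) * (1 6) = (0 14 16 13 6 1 2 3 9 8 4 7) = [14, 2, 3, 9, 7, 5, 1, 0, 4, 8, 10, 11, 12, 6, 16, 15, 13]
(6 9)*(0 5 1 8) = (0 5 1 8)(6 9) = [5, 8, 2, 3, 4, 1, 9, 7, 0, 6]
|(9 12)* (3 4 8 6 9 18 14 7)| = |(3 4 8 6 9 12 18 14 7)| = 9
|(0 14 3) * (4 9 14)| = 5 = |(0 4 9 14 3)|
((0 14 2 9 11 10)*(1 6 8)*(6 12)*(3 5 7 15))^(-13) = ((0 14 2 9 11 10)(1 12 6 8)(3 5 7 15))^(-13) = (0 10 11 9 2 14)(1 8 6 12)(3 15 7 5)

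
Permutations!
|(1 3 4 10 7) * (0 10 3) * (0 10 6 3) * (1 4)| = |(0 6 3 1 10 7 4)| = 7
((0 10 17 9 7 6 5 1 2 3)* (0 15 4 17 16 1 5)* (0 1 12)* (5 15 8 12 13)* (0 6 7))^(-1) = (0 9 17 4 15 5 13 16 10)(1 6 12 8 3 2)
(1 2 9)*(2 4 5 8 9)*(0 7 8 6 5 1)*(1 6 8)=[7, 4, 2, 3, 6, 8, 5, 1, 9, 0]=(0 7 1 4 6 5 8 9)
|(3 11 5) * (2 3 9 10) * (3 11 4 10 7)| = |(2 11 5 9 7 3 4 10)| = 8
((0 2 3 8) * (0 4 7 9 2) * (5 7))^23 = (2 8 5 9 3 4 7)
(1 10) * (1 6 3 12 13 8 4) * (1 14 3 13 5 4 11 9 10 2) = (1 2)(3 12 5 4 14)(6 13 8 11 9 10) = [0, 2, 1, 12, 14, 4, 13, 7, 11, 10, 6, 9, 5, 8, 3]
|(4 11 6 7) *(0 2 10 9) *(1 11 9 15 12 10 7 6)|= |(0 2 7 4 9)(1 11)(10 15 12)|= 30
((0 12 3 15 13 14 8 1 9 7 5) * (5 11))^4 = (0 13 9)(1 5 15)(3 8 11)(7 12 14)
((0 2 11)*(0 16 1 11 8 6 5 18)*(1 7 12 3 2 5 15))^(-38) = ((0 5 18)(1 11 16 7 12 3 2 8 6 15))^(-38) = (0 5 18)(1 16 12 2 6)(3 8 15 11 7)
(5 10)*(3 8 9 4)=(3 8 9 4)(5 10)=[0, 1, 2, 8, 3, 10, 6, 7, 9, 4, 5]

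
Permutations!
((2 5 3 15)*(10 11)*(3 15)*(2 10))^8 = (2 10 5 11 15)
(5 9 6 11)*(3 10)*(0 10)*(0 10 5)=(0 5 9 6 11)(3 10)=[5, 1, 2, 10, 4, 9, 11, 7, 8, 6, 3, 0]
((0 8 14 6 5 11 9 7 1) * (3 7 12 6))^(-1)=((0 8 14 3 7 1)(5 11 9 12 6))^(-1)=(0 1 7 3 14 8)(5 6 12 9 11)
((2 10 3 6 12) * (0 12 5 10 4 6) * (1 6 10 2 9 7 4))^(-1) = (0 3 10 4 7 9 12)(1 2 5 6)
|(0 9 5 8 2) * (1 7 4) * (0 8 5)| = 6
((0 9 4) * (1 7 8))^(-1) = ((0 9 4)(1 7 8))^(-1) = (0 4 9)(1 8 7)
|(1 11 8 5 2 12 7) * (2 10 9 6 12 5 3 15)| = 12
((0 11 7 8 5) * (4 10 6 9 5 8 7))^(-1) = ((0 11 4 10 6 9 5))^(-1) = (0 5 9 6 10 4 11)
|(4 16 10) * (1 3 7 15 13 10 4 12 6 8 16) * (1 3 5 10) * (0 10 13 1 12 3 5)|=|(0 10 3 7 15 1)(4 5 13 12 6 8 16)|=42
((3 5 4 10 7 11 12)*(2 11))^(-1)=(2 7 10 4 5 3 12 11)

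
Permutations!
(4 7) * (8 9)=(4 7)(8 9)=[0, 1, 2, 3, 7, 5, 6, 4, 9, 8]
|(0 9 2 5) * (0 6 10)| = |(0 9 2 5 6 10)| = 6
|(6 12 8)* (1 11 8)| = 5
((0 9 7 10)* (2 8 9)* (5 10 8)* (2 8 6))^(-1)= ((0 8 9 7 6 2 5 10))^(-1)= (0 10 5 2 6 7 9 8)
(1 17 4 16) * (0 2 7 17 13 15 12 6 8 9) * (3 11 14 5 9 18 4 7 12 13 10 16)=(0 2 12 6 8 18 4 3 11 14 5 9)(1 10 16)(7 17)(13 15)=[2, 10, 12, 11, 3, 9, 8, 17, 18, 0, 16, 14, 6, 15, 5, 13, 1, 7, 4]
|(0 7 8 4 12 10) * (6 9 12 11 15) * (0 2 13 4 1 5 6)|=14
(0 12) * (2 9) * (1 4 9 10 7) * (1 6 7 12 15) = (0 15 1 4 9 2 10 12)(6 7) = [15, 4, 10, 3, 9, 5, 7, 6, 8, 2, 12, 11, 0, 13, 14, 1]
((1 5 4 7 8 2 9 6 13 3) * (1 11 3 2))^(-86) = ((1 5 4 7 8)(2 9 6 13)(3 11))^(-86) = (1 8 7 4 5)(2 6)(9 13)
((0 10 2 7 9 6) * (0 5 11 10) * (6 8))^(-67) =(2 5 9 10 6 7 11 8)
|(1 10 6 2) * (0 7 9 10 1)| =|(0 7 9 10 6 2)| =6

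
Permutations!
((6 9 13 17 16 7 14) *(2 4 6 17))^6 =(2 4 6 9 13)(7 17)(14 16)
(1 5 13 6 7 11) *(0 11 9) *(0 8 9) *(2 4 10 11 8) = (0 8 9 2 4 10 11 1 5 13 6 7) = [8, 5, 4, 3, 10, 13, 7, 0, 9, 2, 11, 1, 12, 6]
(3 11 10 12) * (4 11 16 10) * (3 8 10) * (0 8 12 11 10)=(0 8)(3 16)(4 10 11)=[8, 1, 2, 16, 10, 5, 6, 7, 0, 9, 11, 4, 12, 13, 14, 15, 3]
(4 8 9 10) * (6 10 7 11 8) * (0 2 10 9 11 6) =(0 2 10 4)(6 9 7)(8 11) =[2, 1, 10, 3, 0, 5, 9, 6, 11, 7, 4, 8]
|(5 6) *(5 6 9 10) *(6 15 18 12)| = |(5 9 10)(6 15 18 12)| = 12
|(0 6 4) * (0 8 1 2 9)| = 7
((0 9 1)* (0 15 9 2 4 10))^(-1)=(0 10 4 2)(1 9 15)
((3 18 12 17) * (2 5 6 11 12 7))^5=((2 5 6 11 12 17 3 18 7))^5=(2 17 5 3 6 18 11 7 12)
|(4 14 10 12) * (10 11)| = 5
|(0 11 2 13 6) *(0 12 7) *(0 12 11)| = 4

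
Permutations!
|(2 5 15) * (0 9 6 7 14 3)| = 6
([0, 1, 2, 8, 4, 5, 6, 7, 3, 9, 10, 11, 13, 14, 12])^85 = (3 8)(12 13 14)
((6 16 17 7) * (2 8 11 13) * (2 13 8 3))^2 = ((2 3)(6 16 17 7)(8 11))^2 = (6 17)(7 16)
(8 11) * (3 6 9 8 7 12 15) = (3 6 9 8 11 7 12 15) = [0, 1, 2, 6, 4, 5, 9, 12, 11, 8, 10, 7, 15, 13, 14, 3]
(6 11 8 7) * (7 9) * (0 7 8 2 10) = (0 7 6 11 2 10)(8 9) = [7, 1, 10, 3, 4, 5, 11, 6, 9, 8, 0, 2]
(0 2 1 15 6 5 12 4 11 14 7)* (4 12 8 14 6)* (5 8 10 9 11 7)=[2, 15, 1, 3, 7, 10, 8, 0, 14, 11, 9, 6, 12, 13, 5, 4]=(0 2 1 15 4 7)(5 10 9 11 6 8 14)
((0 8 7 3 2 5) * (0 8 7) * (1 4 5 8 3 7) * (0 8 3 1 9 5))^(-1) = (0 4 1 5 9)(2 3)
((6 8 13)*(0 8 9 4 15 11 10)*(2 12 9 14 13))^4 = ((0 8 2 12 9 4 15 11 10)(6 14 13))^4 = (0 9 10 12 11 2 15 8 4)(6 14 13)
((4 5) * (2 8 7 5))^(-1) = (2 4 5 7 8)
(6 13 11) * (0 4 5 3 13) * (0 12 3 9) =(0 4 5 9)(3 13 11 6 12) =[4, 1, 2, 13, 5, 9, 12, 7, 8, 0, 10, 6, 3, 11]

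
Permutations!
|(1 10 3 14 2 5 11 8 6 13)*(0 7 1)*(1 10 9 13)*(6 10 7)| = 35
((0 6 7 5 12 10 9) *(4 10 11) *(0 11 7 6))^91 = ((4 10 9 11)(5 12 7))^91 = (4 11 9 10)(5 12 7)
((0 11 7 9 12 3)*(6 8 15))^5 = (0 3 12 9 7 11)(6 15 8)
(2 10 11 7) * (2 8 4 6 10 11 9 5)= (2 11 7 8 4 6 10 9 5)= [0, 1, 11, 3, 6, 2, 10, 8, 4, 5, 9, 7]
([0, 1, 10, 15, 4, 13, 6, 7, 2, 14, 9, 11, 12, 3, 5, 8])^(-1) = [0, 1, 8, 13, 4, 14, 6, 7, 15, 10, 2, 11, 12, 5, 9, 3]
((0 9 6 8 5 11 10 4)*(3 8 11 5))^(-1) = ((0 9 6 11 10 4)(3 8))^(-1) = (0 4 10 11 6 9)(3 8)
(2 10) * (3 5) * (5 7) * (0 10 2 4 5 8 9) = (0 10 4 5 3 7 8 9) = [10, 1, 2, 7, 5, 3, 6, 8, 9, 0, 4]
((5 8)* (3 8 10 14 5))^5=((3 8)(5 10 14))^5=(3 8)(5 14 10)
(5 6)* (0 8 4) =(0 8 4)(5 6) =[8, 1, 2, 3, 0, 6, 5, 7, 4]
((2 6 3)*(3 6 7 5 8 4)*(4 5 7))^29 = (2 3 4)(5 8)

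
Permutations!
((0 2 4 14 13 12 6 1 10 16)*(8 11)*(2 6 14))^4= ((0 6 1 10 16)(2 4)(8 11)(12 14 13))^4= (0 16 10 1 6)(12 14 13)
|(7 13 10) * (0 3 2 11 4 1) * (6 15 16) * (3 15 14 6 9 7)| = |(0 15 16 9 7 13 10 3 2 11 4 1)(6 14)| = 12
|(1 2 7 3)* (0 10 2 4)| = |(0 10 2 7 3 1 4)| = 7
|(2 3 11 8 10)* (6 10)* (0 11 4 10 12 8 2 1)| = |(0 11 2 3 4 10 1)(6 12 8)| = 21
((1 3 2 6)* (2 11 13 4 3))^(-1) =(1 6 2)(3 4 13 11)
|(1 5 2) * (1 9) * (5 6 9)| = |(1 6 9)(2 5)| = 6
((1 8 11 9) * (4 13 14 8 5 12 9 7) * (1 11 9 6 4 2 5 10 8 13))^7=((1 10 8 9 11 7 2 5 12 6 4)(13 14))^7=(1 5 9 4 2 8 6 7 10 12 11)(13 14)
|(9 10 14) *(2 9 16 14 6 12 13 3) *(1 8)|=14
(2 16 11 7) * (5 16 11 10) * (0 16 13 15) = [16, 1, 11, 3, 4, 13, 6, 2, 8, 9, 5, 7, 12, 15, 14, 0, 10] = (0 16 10 5 13 15)(2 11 7)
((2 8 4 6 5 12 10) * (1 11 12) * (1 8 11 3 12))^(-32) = (1 2 12)(3 11 10)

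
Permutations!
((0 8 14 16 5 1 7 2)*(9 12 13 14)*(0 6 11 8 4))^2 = ((0 4)(1 7 2 6 11 8 9 12 13 14 16 5))^2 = (1 2 11 9 13 16)(5 7 6 8 12 14)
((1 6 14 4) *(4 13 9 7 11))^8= ((1 6 14 13 9 7 11 4))^8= (14)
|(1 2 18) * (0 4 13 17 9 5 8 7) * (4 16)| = 9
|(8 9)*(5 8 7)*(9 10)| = |(5 8 10 9 7)| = 5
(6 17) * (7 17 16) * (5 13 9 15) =(5 13 9 15)(6 16 7 17) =[0, 1, 2, 3, 4, 13, 16, 17, 8, 15, 10, 11, 12, 9, 14, 5, 7, 6]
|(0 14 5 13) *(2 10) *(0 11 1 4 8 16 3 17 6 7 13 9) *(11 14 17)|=24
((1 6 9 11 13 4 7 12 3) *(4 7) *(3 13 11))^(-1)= (1 3 9 6)(7 13 12)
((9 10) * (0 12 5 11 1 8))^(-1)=((0 12 5 11 1 8)(9 10))^(-1)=(0 8 1 11 5 12)(9 10)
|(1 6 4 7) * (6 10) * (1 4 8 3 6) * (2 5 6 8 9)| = 4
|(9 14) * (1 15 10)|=|(1 15 10)(9 14)|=6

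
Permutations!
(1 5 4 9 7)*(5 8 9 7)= (1 8 9 5 4 7)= [0, 8, 2, 3, 7, 4, 6, 1, 9, 5]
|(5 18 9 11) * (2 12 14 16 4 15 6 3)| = |(2 12 14 16 4 15 6 3)(5 18 9 11)| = 8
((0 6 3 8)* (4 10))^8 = (10)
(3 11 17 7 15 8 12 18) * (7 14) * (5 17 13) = (3 11 13 5 17 14 7 15 8 12 18) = [0, 1, 2, 11, 4, 17, 6, 15, 12, 9, 10, 13, 18, 5, 7, 8, 16, 14, 3]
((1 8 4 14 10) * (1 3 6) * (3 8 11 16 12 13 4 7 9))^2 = (1 16 13 14 8 9 6 11 12 4 10 7 3)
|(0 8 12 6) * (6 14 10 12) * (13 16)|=6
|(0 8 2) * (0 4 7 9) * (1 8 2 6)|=|(0 2 4 7 9)(1 8 6)|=15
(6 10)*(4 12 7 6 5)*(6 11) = [0, 1, 2, 3, 12, 4, 10, 11, 8, 9, 5, 6, 7] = (4 12 7 11 6 10 5)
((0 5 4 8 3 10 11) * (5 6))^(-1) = (0 11 10 3 8 4 5 6)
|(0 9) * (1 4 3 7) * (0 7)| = 6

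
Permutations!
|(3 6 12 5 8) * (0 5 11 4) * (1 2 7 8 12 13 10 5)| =13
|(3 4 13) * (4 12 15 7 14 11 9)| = 9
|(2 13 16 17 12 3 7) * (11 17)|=|(2 13 16 11 17 12 3 7)|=8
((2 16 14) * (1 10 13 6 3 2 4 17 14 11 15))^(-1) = (1 15 11 16 2 3 6 13 10)(4 14 17) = ((1 10 13 6 3 2 16 11 15)(4 17 14))^(-1)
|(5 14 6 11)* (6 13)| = 5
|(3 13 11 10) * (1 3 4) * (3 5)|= 7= |(1 5 3 13 11 10 4)|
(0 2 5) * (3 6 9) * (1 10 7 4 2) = (0 1 10 7 4 2 5)(3 6 9) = [1, 10, 5, 6, 2, 0, 9, 4, 8, 3, 7]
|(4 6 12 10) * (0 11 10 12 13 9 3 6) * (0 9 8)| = |(0 11 10 4 9 3 6 13 8)| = 9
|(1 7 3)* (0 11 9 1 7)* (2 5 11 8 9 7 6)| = 12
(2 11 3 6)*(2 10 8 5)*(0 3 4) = (0 3 6 10 8 5 2 11 4) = [3, 1, 11, 6, 0, 2, 10, 7, 5, 9, 8, 4]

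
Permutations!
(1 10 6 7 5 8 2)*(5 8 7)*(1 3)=[0, 10, 3, 1, 4, 7, 5, 8, 2, 9, 6]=(1 10 6 5 7 8 2 3)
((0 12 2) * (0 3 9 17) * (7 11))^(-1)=((0 12 2 3 9 17)(7 11))^(-1)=(0 17 9 3 2 12)(7 11)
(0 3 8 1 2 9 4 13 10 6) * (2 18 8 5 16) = (0 3 5 16 2 9 4 13 10 6)(1 18 8) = [3, 18, 9, 5, 13, 16, 0, 7, 1, 4, 6, 11, 12, 10, 14, 15, 2, 17, 8]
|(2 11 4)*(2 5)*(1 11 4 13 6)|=12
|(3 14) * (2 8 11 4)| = 4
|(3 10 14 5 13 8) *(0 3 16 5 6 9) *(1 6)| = 28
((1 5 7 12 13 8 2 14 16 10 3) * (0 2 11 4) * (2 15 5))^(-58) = (0 13 15 8 5 11 7 4 12)(1 14 10)(2 16 3)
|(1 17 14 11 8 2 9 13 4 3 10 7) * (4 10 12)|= |(1 17 14 11 8 2 9 13 10 7)(3 12 4)|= 30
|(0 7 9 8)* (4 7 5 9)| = |(0 5 9 8)(4 7)| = 4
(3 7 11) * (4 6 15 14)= [0, 1, 2, 7, 6, 5, 15, 11, 8, 9, 10, 3, 12, 13, 4, 14]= (3 7 11)(4 6 15 14)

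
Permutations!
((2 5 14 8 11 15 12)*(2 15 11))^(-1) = (2 8 14 5)(12 15) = ((2 5 14 8)(12 15))^(-1)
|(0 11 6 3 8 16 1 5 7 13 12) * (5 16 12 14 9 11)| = |(0 5 7 13 14 9 11 6 3 8 12)(1 16)| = 22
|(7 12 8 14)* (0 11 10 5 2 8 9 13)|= |(0 11 10 5 2 8 14 7 12 9 13)|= 11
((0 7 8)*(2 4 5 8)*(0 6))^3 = (0 4 6 2 8 7 5)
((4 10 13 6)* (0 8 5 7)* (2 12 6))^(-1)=(0 7 5 8)(2 13 10 4 6 12)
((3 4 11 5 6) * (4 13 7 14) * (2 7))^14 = (2 5 7 6 14 3 4 13 11)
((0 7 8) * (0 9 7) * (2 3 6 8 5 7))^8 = (2 8 3 9 6)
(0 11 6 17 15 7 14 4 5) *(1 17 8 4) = (0 11 6 8 4 5)(1 17 15 7 14) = [11, 17, 2, 3, 5, 0, 8, 14, 4, 9, 10, 6, 12, 13, 1, 7, 16, 15]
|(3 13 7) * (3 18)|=4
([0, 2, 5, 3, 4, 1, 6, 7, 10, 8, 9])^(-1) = [0, 5, 1, 3, 4, 2, 6, 7, 9, 10, 8]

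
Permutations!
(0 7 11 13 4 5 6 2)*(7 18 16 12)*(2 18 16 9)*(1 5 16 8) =(0 8 1 5 6 18 9 2)(4 16 12 7 11 13) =[8, 5, 0, 3, 16, 6, 18, 11, 1, 2, 10, 13, 7, 4, 14, 15, 12, 17, 9]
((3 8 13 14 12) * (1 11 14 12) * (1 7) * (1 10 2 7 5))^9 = (1 11 14 5)(3 8 13 12)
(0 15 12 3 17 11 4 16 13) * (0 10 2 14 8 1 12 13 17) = (0 15 13 10 2 14 8 1 12 3)(4 16 17 11) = [15, 12, 14, 0, 16, 5, 6, 7, 1, 9, 2, 4, 3, 10, 8, 13, 17, 11]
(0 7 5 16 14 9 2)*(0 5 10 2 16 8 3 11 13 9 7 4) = [4, 1, 5, 11, 0, 8, 6, 10, 3, 16, 2, 13, 12, 9, 7, 15, 14] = (0 4)(2 5 8 3 11 13 9 16 14 7 10)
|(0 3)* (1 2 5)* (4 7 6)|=6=|(0 3)(1 2 5)(4 7 6)|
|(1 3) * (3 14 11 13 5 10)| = |(1 14 11 13 5 10 3)| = 7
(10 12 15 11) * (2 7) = (2 7)(10 12 15 11) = [0, 1, 7, 3, 4, 5, 6, 2, 8, 9, 12, 10, 15, 13, 14, 11]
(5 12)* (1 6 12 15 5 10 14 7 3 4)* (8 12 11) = (1 6 11 8 12 10 14 7 3 4)(5 15) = [0, 6, 2, 4, 1, 15, 11, 3, 12, 9, 14, 8, 10, 13, 7, 5]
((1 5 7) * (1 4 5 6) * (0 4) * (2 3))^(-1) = (0 7 5 4)(1 6)(2 3)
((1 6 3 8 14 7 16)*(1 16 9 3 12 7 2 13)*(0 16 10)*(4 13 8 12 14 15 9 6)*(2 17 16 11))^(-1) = (0 10 16 17 14 6 7 12 3 9 15 8 2 11)(1 13 4)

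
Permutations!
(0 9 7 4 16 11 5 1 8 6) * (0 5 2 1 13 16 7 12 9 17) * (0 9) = (0 17 9 12)(1 8 6 5 13 16 11 2)(4 7) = [17, 8, 1, 3, 7, 13, 5, 4, 6, 12, 10, 2, 0, 16, 14, 15, 11, 9]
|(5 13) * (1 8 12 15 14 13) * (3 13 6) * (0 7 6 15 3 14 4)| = |(0 7 6 14 15 4)(1 8 12 3 13 5)| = 6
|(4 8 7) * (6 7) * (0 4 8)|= 6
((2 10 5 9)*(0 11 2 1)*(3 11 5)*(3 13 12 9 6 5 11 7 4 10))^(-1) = (0 1 9 12 13 10 4 7 3 2 11)(5 6)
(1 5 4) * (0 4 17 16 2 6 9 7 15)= (0 4 1 5 17 16 2 6 9 7 15)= [4, 5, 6, 3, 1, 17, 9, 15, 8, 7, 10, 11, 12, 13, 14, 0, 2, 16]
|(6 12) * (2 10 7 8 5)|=10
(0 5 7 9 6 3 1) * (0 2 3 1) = (0 5 7 9 6 1 2 3) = [5, 2, 3, 0, 4, 7, 1, 9, 8, 6]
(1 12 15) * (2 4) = (1 12 15)(2 4) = [0, 12, 4, 3, 2, 5, 6, 7, 8, 9, 10, 11, 15, 13, 14, 1]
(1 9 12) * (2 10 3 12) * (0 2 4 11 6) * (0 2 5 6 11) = (0 5 6 2 10 3 12 1 9 4) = [5, 9, 10, 12, 0, 6, 2, 7, 8, 4, 3, 11, 1]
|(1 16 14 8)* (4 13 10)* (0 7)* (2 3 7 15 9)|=12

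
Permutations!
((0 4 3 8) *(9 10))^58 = ((0 4 3 8)(9 10))^58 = (10)(0 3)(4 8)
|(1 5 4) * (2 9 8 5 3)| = 7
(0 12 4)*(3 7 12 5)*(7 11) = (0 5 3 11 7 12 4) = [5, 1, 2, 11, 0, 3, 6, 12, 8, 9, 10, 7, 4]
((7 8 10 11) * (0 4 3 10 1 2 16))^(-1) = ((0 4 3 10 11 7 8 1 2 16))^(-1) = (0 16 2 1 8 7 11 10 3 4)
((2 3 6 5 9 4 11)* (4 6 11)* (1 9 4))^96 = ((1 9 6 5 4)(2 3 11))^96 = (11)(1 9 6 5 4)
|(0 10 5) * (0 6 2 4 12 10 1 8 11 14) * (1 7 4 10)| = 8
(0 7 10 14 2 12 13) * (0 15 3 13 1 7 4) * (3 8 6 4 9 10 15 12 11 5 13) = (0 9 10 14 2 11 5 13 12 1 7 15 8 6 4) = [9, 7, 11, 3, 0, 13, 4, 15, 6, 10, 14, 5, 1, 12, 2, 8]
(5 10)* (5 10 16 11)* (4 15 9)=(4 15 9)(5 16 11)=[0, 1, 2, 3, 15, 16, 6, 7, 8, 4, 10, 5, 12, 13, 14, 9, 11]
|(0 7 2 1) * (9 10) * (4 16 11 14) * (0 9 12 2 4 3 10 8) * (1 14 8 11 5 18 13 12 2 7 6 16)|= |(0 6 16 5 18 13 12 7 4 1 9 11 8)(2 14 3 10)|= 52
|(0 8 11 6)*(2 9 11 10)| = |(0 8 10 2 9 11 6)| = 7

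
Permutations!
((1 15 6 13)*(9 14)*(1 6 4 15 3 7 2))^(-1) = ((1 3 7 2)(4 15)(6 13)(9 14))^(-1) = (1 2 7 3)(4 15)(6 13)(9 14)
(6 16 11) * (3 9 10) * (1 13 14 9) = (1 13 14 9 10 3)(6 16 11) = [0, 13, 2, 1, 4, 5, 16, 7, 8, 10, 3, 6, 12, 14, 9, 15, 11]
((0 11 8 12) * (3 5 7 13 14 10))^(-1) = (0 12 8 11)(3 10 14 13 7 5) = ((0 11 8 12)(3 5 7 13 14 10))^(-1)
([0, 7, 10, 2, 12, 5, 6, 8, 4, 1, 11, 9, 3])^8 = [0, 11, 12, 4, 7, 5, 6, 9, 1, 10, 3, 2, 8]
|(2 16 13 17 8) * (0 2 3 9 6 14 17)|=12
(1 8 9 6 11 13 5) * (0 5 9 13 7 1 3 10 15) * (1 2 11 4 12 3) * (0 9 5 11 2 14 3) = (0 11 7 14 3 10 15 9 6 4 12)(1 8 13 5) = [11, 8, 2, 10, 12, 1, 4, 14, 13, 6, 15, 7, 0, 5, 3, 9]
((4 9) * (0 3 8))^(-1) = ((0 3 8)(4 9))^(-1) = (0 8 3)(4 9)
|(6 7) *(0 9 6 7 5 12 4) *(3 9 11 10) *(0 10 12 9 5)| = 9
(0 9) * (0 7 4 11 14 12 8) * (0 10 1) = [9, 0, 2, 3, 11, 5, 6, 4, 10, 7, 1, 14, 8, 13, 12] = (0 9 7 4 11 14 12 8 10 1)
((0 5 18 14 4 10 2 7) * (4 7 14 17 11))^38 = (0 14 10 11 18)(2 4 17 5 7)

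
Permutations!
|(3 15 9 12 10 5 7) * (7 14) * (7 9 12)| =|(3 15 12 10 5 14 9 7)| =8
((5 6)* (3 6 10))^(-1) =(3 10 5 6)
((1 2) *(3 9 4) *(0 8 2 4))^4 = ((0 8 2 1 4 3 9))^4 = (0 4 8 3 2 9 1)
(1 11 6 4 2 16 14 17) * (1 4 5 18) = (1 11 6 5 18)(2 16 14 17 4) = [0, 11, 16, 3, 2, 18, 5, 7, 8, 9, 10, 6, 12, 13, 17, 15, 14, 4, 1]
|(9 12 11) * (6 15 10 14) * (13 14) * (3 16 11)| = 5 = |(3 16 11 9 12)(6 15 10 13 14)|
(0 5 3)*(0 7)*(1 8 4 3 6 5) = (0 1 8 4 3 7)(5 6) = [1, 8, 2, 7, 3, 6, 5, 0, 4]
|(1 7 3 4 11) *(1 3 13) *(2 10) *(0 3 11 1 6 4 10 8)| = 5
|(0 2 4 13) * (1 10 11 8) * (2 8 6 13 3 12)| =28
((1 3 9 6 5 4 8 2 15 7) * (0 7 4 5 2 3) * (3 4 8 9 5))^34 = (0 7 1)(2 9 8)(4 15 6)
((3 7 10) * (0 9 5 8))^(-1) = (0 8 5 9)(3 10 7)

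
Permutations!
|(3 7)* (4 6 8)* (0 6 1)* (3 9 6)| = |(0 3 7 9 6 8 4 1)| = 8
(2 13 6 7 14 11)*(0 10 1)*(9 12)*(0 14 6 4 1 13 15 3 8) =(0 10 13 4 1 14 11 2 15 3 8)(6 7)(9 12) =[10, 14, 15, 8, 1, 5, 7, 6, 0, 12, 13, 2, 9, 4, 11, 3]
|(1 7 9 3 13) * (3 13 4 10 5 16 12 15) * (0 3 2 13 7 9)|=13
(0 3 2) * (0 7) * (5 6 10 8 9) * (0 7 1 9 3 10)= (0 10 8 3 2 1 9 5 6)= [10, 9, 1, 2, 4, 6, 0, 7, 3, 5, 8]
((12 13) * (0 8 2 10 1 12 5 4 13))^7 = ((0 8 2 10 1 12)(4 13 5))^7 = (0 8 2 10 1 12)(4 13 5)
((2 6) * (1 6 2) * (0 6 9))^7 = ((0 6 1 9))^7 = (0 9 1 6)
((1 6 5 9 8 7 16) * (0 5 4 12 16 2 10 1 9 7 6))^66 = (16)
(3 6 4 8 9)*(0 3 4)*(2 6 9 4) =(0 3 9 2 6)(4 8) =[3, 1, 6, 9, 8, 5, 0, 7, 4, 2]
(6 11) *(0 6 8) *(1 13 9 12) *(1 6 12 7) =[12, 13, 2, 3, 4, 5, 11, 1, 0, 7, 10, 8, 6, 9] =(0 12 6 11 8)(1 13 9 7)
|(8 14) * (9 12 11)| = |(8 14)(9 12 11)| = 6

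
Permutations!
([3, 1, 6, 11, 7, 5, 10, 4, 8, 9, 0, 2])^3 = [2, 1, 0, 6, 7, 5, 3, 4, 8, 9, 11, 10]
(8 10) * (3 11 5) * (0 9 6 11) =[9, 1, 2, 0, 4, 3, 11, 7, 10, 6, 8, 5] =(0 9 6 11 5 3)(8 10)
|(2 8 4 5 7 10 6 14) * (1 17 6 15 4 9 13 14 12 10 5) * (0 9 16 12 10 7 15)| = 16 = |(0 9 13 14 2 8 16 12 7 5 15 4 1 17 6 10)|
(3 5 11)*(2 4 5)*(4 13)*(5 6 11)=(2 13 4 6 11 3)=[0, 1, 13, 2, 6, 5, 11, 7, 8, 9, 10, 3, 12, 4]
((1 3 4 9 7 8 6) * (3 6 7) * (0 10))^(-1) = ((0 10)(1 6)(3 4 9)(7 8))^(-1) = (0 10)(1 6)(3 9 4)(7 8)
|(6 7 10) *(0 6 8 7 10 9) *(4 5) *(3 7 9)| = 10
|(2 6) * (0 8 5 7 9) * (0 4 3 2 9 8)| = |(2 6 9 4 3)(5 7 8)| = 15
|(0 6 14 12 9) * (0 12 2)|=|(0 6 14 2)(9 12)|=4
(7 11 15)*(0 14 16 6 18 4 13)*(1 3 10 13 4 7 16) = (0 14 1 3 10 13)(6 18 7 11 15 16) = [14, 3, 2, 10, 4, 5, 18, 11, 8, 9, 13, 15, 12, 0, 1, 16, 6, 17, 7]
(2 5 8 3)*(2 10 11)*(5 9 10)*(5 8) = [0, 1, 9, 8, 4, 5, 6, 7, 3, 10, 11, 2] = (2 9 10 11)(3 8)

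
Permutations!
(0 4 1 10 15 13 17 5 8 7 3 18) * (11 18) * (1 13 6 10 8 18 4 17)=(0 17 5 18)(1 8 7 3 11 4 13)(6 10 15)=[17, 8, 2, 11, 13, 18, 10, 3, 7, 9, 15, 4, 12, 1, 14, 6, 16, 5, 0]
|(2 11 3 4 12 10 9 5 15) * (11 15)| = |(2 15)(3 4 12 10 9 5 11)| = 14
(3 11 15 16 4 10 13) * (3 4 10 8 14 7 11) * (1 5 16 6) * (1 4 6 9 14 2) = (1 5 16 10 13 6 4 8 2)(7 11 15 9 14) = [0, 5, 1, 3, 8, 16, 4, 11, 2, 14, 13, 15, 12, 6, 7, 9, 10]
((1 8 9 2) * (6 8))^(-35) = (9)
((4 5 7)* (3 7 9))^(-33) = (3 4 9 7 5)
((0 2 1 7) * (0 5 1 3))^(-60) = ((0 2 3)(1 7 5))^(-60) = (7)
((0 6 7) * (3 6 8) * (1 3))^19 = ((0 8 1 3 6 7))^19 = (0 8 1 3 6 7)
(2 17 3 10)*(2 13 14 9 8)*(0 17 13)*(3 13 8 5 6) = (0 17 13 14 9 5 6 3 10)(2 8) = [17, 1, 8, 10, 4, 6, 3, 7, 2, 5, 0, 11, 12, 14, 9, 15, 16, 13]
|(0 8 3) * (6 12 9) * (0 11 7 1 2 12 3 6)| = |(0 8 6 3 11 7 1 2 12 9)| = 10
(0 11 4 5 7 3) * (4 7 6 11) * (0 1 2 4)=(1 2 4 5 6 11 7 3)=[0, 2, 4, 1, 5, 6, 11, 3, 8, 9, 10, 7]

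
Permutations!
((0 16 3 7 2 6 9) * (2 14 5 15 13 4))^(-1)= ((0 16 3 7 14 5 15 13 4 2 6 9))^(-1)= (0 9 6 2 4 13 15 5 14 7 3 16)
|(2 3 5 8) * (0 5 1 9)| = 7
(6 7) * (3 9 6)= (3 9 6 7)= [0, 1, 2, 9, 4, 5, 7, 3, 8, 6]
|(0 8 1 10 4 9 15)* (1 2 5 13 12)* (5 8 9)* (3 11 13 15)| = 22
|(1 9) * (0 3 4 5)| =|(0 3 4 5)(1 9)| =4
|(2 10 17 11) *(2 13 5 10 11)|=|(2 11 13 5 10 17)|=6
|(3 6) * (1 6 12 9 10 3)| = |(1 6)(3 12 9 10)| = 4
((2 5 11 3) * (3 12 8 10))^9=((2 5 11 12 8 10 3))^9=(2 11 8 3 5 12 10)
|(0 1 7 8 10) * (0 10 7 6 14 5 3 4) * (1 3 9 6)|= |(0 3 4)(5 9 6 14)(7 8)|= 12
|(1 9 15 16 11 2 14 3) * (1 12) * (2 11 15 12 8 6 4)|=|(1 9 12)(2 14 3 8 6 4)(15 16)|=6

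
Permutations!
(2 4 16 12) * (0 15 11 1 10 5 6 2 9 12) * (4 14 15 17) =(0 17 4 16)(1 10 5 6 2 14 15 11)(9 12) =[17, 10, 14, 3, 16, 6, 2, 7, 8, 12, 5, 1, 9, 13, 15, 11, 0, 4]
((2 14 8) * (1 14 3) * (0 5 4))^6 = (1 14 8 2 3)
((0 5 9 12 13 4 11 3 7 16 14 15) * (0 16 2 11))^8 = (0 9 13)(4 5 12)(14 16 15)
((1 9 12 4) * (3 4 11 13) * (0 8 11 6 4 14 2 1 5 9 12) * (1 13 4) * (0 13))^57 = (0 3 5 8 14 9 11 2 13 4) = ((0 8 11 4 5 9 13 3 14 2)(1 12 6))^57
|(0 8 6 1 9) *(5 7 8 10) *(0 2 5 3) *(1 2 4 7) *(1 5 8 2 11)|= 24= |(0 10 3)(1 9 4 7 2 8 6 11)|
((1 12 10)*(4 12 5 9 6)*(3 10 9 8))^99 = ((1 5 8 3 10)(4 12 9 6))^99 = (1 10 3 8 5)(4 6 9 12)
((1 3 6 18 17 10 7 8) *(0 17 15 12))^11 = ((0 17 10 7 8 1 3 6 18 15 12))^11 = (18)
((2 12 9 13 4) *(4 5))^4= ((2 12 9 13 5 4))^4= (2 5 9)(4 13 12)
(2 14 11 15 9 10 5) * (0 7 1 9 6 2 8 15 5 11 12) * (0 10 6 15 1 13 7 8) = (15)(0 8 1 9 6 2 14 12 10 11 5)(7 13) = [8, 9, 14, 3, 4, 0, 2, 13, 1, 6, 11, 5, 10, 7, 12, 15]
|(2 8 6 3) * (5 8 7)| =|(2 7 5 8 6 3)| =6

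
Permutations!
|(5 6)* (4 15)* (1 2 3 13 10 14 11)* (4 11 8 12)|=22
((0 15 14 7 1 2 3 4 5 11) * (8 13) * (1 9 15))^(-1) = ((0 1 2 3 4 5 11)(7 9 15 14)(8 13))^(-1) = (0 11 5 4 3 2 1)(7 14 15 9)(8 13)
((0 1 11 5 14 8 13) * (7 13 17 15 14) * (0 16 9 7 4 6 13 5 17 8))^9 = ((0 1 11 17 15 14)(4 6 13 16 9 7 5))^9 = (0 17)(1 15)(4 13 9 5 6 16 7)(11 14)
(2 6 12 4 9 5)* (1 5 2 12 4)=(1 5 12)(2 6 4 9)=[0, 5, 6, 3, 9, 12, 4, 7, 8, 2, 10, 11, 1]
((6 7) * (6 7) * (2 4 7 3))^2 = ((2 4 7 3))^2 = (2 7)(3 4)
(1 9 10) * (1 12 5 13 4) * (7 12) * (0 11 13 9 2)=(0 11 13 4 1 2)(5 9 10 7 12)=[11, 2, 0, 3, 1, 9, 6, 12, 8, 10, 7, 13, 5, 4]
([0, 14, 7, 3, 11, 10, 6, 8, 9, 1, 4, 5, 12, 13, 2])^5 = [0, 9, 14, 3, 11, 10, 6, 2, 7, 8, 4, 5, 12, 13, 1]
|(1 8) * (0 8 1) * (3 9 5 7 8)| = 6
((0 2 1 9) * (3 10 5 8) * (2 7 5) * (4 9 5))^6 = (10)(0 4)(7 9)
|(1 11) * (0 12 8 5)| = 4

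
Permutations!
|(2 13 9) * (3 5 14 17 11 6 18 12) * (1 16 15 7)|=|(1 16 15 7)(2 13 9)(3 5 14 17 11 6 18 12)|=24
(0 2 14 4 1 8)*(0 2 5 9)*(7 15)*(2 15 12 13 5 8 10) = [8, 10, 14, 3, 1, 9, 6, 12, 15, 0, 2, 11, 13, 5, 4, 7] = (0 8 15 7 12 13 5 9)(1 10 2 14 4)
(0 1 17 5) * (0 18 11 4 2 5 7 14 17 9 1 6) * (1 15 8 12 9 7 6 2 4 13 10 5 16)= (0 2 16 1 7 14 17 6)(5 18 11 13 10)(8 12 9 15)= [2, 7, 16, 3, 4, 18, 0, 14, 12, 15, 5, 13, 9, 10, 17, 8, 1, 6, 11]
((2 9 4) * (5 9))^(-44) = (9)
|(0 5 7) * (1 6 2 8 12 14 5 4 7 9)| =24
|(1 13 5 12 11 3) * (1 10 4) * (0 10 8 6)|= |(0 10 4 1 13 5 12 11 3 8 6)|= 11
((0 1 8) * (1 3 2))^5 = ((0 3 2 1 8))^5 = (8)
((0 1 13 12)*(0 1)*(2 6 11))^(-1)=(1 12 13)(2 11 6)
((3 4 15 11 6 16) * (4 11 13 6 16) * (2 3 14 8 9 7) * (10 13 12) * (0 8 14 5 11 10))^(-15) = ((0 8 9 7 2 3 10 13 6 4 15 12)(5 11 16))^(-15) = (16)(0 4 10 7)(2 8 15 13)(3 9 12 6)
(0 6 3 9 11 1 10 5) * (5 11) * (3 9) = (0 6 9 5)(1 10 11) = [6, 10, 2, 3, 4, 0, 9, 7, 8, 5, 11, 1]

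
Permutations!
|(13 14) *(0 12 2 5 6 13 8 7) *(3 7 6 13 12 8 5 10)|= |(0 8 6 12 2 10 3 7)(5 13 14)|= 24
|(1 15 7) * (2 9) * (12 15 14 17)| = 6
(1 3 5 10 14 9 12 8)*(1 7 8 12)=(1 3 5 10 14 9)(7 8)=[0, 3, 2, 5, 4, 10, 6, 8, 7, 1, 14, 11, 12, 13, 9]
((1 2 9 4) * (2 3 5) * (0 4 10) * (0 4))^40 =(1 10 2 3 4 9 5)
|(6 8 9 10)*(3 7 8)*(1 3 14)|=|(1 3 7 8 9 10 6 14)|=8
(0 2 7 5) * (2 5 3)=(0 5)(2 7 3)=[5, 1, 7, 2, 4, 0, 6, 3]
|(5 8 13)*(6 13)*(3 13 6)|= 4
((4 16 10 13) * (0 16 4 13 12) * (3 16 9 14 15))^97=(0 9 14 15 3 16 10 12)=((0 9 14 15 3 16 10 12))^97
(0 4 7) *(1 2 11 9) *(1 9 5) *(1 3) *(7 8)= (0 4 8 7)(1 2 11 5 3)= [4, 2, 11, 1, 8, 3, 6, 0, 7, 9, 10, 5]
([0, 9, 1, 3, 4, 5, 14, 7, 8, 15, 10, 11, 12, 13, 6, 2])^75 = [0, 2, 15, 3, 4, 5, 14, 7, 8, 1, 10, 11, 12, 13, 6, 9]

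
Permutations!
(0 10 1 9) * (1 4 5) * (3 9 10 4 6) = (0 4 5 1 10 6 3 9) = [4, 10, 2, 9, 5, 1, 3, 7, 8, 0, 6]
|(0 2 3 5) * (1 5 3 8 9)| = 6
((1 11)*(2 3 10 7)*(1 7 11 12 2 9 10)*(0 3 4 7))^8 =(0 10 7 2 1)(3 11 9 4 12)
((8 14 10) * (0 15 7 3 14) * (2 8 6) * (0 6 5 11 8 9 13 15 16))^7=(0 16)(2 10 13 11 7 6 14 9 5 15 8 3)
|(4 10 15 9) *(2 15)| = 5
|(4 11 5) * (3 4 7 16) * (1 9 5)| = |(1 9 5 7 16 3 4 11)| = 8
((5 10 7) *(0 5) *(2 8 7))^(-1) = (0 7 8 2 10 5) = ((0 5 10 2 8 7))^(-1)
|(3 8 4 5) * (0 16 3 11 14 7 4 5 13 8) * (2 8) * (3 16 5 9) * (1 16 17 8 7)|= 20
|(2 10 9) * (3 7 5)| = |(2 10 9)(3 7 5)| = 3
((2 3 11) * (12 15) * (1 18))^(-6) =((1 18)(2 3 11)(12 15))^(-6) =(18)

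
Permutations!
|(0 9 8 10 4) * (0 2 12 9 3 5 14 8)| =|(0 3 5 14 8 10 4 2 12 9)| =10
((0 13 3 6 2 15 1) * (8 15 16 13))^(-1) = (0 1 15 8)(2 6 3 13 16)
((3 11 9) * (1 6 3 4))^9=(1 11)(3 4)(6 9)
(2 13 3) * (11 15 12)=[0, 1, 13, 2, 4, 5, 6, 7, 8, 9, 10, 15, 11, 3, 14, 12]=(2 13 3)(11 15 12)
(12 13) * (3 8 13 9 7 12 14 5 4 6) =(3 8 13 14 5 4 6)(7 12 9) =[0, 1, 2, 8, 6, 4, 3, 12, 13, 7, 10, 11, 9, 14, 5]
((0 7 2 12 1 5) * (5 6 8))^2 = (0 2 1 8)(5 7 12 6)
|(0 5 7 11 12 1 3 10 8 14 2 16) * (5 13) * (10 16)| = |(0 13 5 7 11 12 1 3 16)(2 10 8 14)| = 36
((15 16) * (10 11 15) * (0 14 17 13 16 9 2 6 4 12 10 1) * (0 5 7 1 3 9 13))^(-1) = ((0 14 17)(1 5 7)(2 6 4 12 10 11 15 13 16 3 9))^(-1) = (0 17 14)(1 7 5)(2 9 3 16 13 15 11 10 12 4 6)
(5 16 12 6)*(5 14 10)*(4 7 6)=(4 7 6 14 10 5 16 12)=[0, 1, 2, 3, 7, 16, 14, 6, 8, 9, 5, 11, 4, 13, 10, 15, 12]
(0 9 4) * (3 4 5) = [9, 1, 2, 4, 0, 3, 6, 7, 8, 5] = (0 9 5 3 4)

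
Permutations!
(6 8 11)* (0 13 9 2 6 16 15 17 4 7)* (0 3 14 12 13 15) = (0 15 17 4 7 3 14 12 13 9 2 6 8 11 16) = [15, 1, 6, 14, 7, 5, 8, 3, 11, 2, 10, 16, 13, 9, 12, 17, 0, 4]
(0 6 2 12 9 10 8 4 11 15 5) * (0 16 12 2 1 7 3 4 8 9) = (0 6 1 7 3 4 11 15 5 16 12)(9 10) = [6, 7, 2, 4, 11, 16, 1, 3, 8, 10, 9, 15, 0, 13, 14, 5, 12]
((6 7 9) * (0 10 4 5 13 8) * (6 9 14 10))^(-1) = ((0 6 7 14 10 4 5 13 8))^(-1) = (0 8 13 5 4 10 14 7 6)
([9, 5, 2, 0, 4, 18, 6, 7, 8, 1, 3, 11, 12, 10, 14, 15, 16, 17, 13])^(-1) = (0 3 10 13 18 5 1 9)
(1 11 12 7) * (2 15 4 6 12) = (1 11 2 15 4 6 12 7) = [0, 11, 15, 3, 6, 5, 12, 1, 8, 9, 10, 2, 7, 13, 14, 4]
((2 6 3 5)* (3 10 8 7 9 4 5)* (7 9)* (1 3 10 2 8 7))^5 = (1 3 10 7)(2 6)(4 5 8 9)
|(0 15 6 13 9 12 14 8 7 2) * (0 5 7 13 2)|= 30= |(0 15 6 2 5 7)(8 13 9 12 14)|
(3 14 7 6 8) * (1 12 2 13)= (1 12 2 13)(3 14 7 6 8)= [0, 12, 13, 14, 4, 5, 8, 6, 3, 9, 10, 11, 2, 1, 7]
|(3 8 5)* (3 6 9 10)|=|(3 8 5 6 9 10)|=6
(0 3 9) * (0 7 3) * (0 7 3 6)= (0 7 6)(3 9)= [7, 1, 2, 9, 4, 5, 0, 6, 8, 3]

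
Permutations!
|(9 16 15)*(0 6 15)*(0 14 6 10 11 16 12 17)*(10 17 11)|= |(0 17)(6 15 9 12 11 16 14)|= 14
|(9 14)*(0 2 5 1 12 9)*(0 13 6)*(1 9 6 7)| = 10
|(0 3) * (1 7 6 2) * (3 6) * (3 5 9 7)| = 15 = |(0 6 2 1 3)(5 9 7)|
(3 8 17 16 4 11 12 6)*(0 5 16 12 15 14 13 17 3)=(0 5 16 4 11 15 14 13 17 12 6)(3 8)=[5, 1, 2, 8, 11, 16, 0, 7, 3, 9, 10, 15, 6, 17, 13, 14, 4, 12]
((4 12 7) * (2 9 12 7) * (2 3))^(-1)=(2 3 12 9)(4 7)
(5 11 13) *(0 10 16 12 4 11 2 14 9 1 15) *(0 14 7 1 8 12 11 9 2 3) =[10, 15, 7, 0, 9, 3, 6, 1, 12, 8, 16, 13, 4, 5, 2, 14, 11] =(0 10 16 11 13 5 3)(1 15 14 2 7)(4 9 8 12)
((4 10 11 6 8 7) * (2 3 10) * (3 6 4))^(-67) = (2 10 8 4 3 6 11 7)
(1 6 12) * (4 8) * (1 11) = [0, 6, 2, 3, 8, 5, 12, 7, 4, 9, 10, 1, 11] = (1 6 12 11)(4 8)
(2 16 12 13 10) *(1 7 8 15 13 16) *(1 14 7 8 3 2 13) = (1 8 15)(2 14 7 3)(10 13)(12 16) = [0, 8, 14, 2, 4, 5, 6, 3, 15, 9, 13, 11, 16, 10, 7, 1, 12]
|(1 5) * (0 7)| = |(0 7)(1 5)| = 2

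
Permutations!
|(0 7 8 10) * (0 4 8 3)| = 3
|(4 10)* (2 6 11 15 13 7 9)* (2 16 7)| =|(2 6 11 15 13)(4 10)(7 9 16)| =30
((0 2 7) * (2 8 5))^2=(0 5 7 8 2)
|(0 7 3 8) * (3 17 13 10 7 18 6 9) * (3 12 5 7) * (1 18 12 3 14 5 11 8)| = 60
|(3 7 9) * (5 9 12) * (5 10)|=6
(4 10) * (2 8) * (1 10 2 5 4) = (1 10)(2 8 5 4) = [0, 10, 8, 3, 2, 4, 6, 7, 5, 9, 1]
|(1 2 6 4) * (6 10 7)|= 6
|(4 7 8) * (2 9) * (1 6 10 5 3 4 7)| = |(1 6 10 5 3 4)(2 9)(7 8)| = 6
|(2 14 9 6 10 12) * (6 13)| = |(2 14 9 13 6 10 12)| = 7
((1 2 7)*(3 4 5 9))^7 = ((1 2 7)(3 4 5 9))^7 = (1 2 7)(3 9 5 4)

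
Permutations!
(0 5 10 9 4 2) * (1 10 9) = [5, 10, 0, 3, 2, 9, 6, 7, 8, 4, 1] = (0 5 9 4 2)(1 10)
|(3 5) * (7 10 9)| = 6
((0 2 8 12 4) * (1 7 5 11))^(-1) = ((0 2 8 12 4)(1 7 5 11))^(-1) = (0 4 12 8 2)(1 11 5 7)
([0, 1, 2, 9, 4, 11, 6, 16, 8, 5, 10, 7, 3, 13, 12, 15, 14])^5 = [0, 1, 2, 16, 4, 12, 6, 9, 8, 14, 10, 3, 7, 13, 11, 15, 5]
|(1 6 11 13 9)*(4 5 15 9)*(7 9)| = 9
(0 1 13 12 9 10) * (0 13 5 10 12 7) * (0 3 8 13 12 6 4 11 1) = (1 5 10 12 9 6 4 11)(3 8 13 7) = [0, 5, 2, 8, 11, 10, 4, 3, 13, 6, 12, 1, 9, 7]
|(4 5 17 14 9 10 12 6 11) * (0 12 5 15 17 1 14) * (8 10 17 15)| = 12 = |(0 12 6 11 4 8 10 5 1 14 9 17)|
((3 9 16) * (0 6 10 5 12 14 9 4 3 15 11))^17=(0 16 12 6 15 14 10 11 9 5)(3 4)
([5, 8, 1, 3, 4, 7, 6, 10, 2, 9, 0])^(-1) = [10, 2, 8, 3, 4, 0, 6, 5, 1, 9, 7]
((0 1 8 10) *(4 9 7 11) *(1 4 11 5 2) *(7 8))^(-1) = (11)(0 10 8 9 4)(1 2 5 7)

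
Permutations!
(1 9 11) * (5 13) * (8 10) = [0, 9, 2, 3, 4, 13, 6, 7, 10, 11, 8, 1, 12, 5] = (1 9 11)(5 13)(8 10)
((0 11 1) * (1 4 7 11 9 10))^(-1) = ((0 9 10 1)(4 7 11))^(-1) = (0 1 10 9)(4 11 7)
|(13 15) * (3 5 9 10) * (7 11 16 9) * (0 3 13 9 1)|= |(0 3 5 7 11 16 1)(9 10 13 15)|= 28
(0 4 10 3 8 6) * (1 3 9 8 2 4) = (0 1 3 2 4 10 9 8 6) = [1, 3, 4, 2, 10, 5, 0, 7, 6, 8, 9]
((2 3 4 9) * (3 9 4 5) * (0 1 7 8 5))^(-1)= ((0 1 7 8 5 3)(2 9))^(-1)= (0 3 5 8 7 1)(2 9)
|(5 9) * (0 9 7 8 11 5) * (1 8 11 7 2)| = 6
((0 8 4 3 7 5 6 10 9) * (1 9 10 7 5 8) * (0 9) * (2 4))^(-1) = (10)(0 1)(2 8 7 6 5 3 4)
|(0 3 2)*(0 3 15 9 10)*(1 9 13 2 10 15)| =|(0 1 9 15 13 2 3 10)| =8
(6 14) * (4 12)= (4 12)(6 14)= [0, 1, 2, 3, 12, 5, 14, 7, 8, 9, 10, 11, 4, 13, 6]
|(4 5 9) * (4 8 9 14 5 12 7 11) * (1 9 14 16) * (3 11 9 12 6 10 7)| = 13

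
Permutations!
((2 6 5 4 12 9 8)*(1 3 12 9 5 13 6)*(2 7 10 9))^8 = ((1 3 12 5 4 2)(6 13)(7 10 9 8))^8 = (13)(1 12 4)(2 3 5)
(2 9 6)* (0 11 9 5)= (0 11 9 6 2 5)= [11, 1, 5, 3, 4, 0, 2, 7, 8, 6, 10, 9]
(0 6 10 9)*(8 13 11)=(0 6 10 9)(8 13 11)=[6, 1, 2, 3, 4, 5, 10, 7, 13, 0, 9, 8, 12, 11]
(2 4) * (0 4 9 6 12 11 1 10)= (0 4 2 9 6 12 11 1 10)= [4, 10, 9, 3, 2, 5, 12, 7, 8, 6, 0, 1, 11]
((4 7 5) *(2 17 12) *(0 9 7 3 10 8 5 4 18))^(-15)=(0 4 8)(3 5 9)(7 10 18)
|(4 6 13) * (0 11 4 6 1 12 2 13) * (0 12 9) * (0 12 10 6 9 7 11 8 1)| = 12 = |(0 8 1 7 11 4)(2 13 9 12)(6 10)|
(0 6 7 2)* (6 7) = (0 7 2) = [7, 1, 0, 3, 4, 5, 6, 2]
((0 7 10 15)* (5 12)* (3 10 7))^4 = (15)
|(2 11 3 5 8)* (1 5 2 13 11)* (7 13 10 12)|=10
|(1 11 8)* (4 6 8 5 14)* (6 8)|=6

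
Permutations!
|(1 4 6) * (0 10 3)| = 3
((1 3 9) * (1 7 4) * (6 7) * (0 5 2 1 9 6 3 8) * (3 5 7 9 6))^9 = (9)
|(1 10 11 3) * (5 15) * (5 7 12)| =|(1 10 11 3)(5 15 7 12)| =4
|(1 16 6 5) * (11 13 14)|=12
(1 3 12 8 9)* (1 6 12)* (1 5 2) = (1 3 5 2)(6 12 8 9) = [0, 3, 1, 5, 4, 2, 12, 7, 9, 6, 10, 11, 8]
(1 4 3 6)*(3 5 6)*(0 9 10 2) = (0 9 10 2)(1 4 5 6) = [9, 4, 0, 3, 5, 6, 1, 7, 8, 10, 2]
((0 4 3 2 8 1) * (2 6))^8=(0 4 3 6 2 8 1)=((0 4 3 6 2 8 1))^8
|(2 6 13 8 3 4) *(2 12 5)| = 8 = |(2 6 13 8 3 4 12 5)|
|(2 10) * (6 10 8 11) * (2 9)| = |(2 8 11 6 10 9)| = 6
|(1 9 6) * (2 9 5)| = |(1 5 2 9 6)| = 5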